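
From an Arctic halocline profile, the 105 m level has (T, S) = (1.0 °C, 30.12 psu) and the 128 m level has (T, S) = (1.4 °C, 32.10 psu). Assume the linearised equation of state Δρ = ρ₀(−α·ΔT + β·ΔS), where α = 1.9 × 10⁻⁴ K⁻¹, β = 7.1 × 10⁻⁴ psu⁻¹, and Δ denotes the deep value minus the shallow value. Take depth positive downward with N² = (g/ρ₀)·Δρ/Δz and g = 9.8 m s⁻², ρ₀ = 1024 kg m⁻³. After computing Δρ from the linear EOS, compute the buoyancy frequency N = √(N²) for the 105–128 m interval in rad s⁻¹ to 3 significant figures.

0.0238 rad s⁻¹

ΔT = +0.4 K, ΔS = +1.98 psu (deep − shallow).
Δρ/ρ₀ = −αΔT + βΔS = -7.60 × 10⁻⁵ + 1.4058 × 10⁻³ = 1.3298 × 10⁻³, so Δρ ≈ 1.362 kg m⁻³.
N² = (g/ρ₀)·Δρ/Δz = g·(Δρ/ρ₀)/Δz = 9.8 × 1.3298 × 10⁻³ / 23 = 5.6661 × 10⁻⁴ s⁻².
N = √(5.6661 × 10⁻⁴) = 0.023804 rad s⁻¹ ≈ 0.0238 rad s⁻¹.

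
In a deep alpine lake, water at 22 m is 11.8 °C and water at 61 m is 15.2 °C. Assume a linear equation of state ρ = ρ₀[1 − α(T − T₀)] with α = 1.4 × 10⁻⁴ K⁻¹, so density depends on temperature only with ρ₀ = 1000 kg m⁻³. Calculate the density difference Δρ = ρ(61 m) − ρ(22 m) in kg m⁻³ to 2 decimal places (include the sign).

-0.48 kg m⁻³

ΔT = +3.4 K, Δρ/ρ₀ = −αΔT = -4.76 × 10⁻⁴.
Δρ = 1000 × (-4.76 × 10⁻⁴) = -0.48 kg m⁻³.
Negative Δρ: lighter below, statically unstable.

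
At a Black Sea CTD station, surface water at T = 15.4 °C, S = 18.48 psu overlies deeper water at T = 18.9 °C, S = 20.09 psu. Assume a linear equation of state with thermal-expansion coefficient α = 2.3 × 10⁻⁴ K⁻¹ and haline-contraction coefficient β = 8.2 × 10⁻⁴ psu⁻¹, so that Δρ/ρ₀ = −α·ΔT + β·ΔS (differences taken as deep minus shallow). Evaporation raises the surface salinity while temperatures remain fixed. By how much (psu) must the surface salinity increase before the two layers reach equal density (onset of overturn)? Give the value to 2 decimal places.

Neutral buoyancy requires −α(T_deep − T_surf) + β(S_deep − S_surf′) = 0.
S_surf′ = S_deep − (α/β)·ΔT = 20.09 − (2.3 × 10⁻⁴/8.2 × 10⁻⁴)·(+3.5) = 19.1083 psu.
Increase required: 19.1083 − 18.48 = 0.6283 psu.

0.63 psu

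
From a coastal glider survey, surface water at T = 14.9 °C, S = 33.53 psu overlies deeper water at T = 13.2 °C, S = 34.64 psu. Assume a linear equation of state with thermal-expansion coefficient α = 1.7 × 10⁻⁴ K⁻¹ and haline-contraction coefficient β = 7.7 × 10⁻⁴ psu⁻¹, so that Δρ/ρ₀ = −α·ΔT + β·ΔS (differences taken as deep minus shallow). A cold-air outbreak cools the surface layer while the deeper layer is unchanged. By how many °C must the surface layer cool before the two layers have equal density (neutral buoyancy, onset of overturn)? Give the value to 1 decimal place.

Neutral buoyancy requires Δρ = 0, i.e. −α(T_deep − T_surf′) + β(S_deep − S_surf) = 0.
T_surf′ = T_deep − (β/α)·ΔS = 13.2 − (7.7 × 10⁻⁴/1.7 × 10⁻⁴)·(+1.11) = 8.172 °C.
Cooling required: 14.9 − (8.172) = 6.728 °C.

6.7 °C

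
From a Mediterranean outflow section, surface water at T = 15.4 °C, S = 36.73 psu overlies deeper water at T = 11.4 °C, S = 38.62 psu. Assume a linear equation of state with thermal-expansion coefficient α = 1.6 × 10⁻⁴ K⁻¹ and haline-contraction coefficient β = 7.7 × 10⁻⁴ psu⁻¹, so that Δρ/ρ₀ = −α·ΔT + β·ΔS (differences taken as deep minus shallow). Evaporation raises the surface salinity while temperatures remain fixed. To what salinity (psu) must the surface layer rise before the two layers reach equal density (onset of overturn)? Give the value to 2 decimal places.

Neutral buoyancy requires −α(T_deep − T_surf) + β(S_deep − S_surf′) = 0.
S_surf′ = S_deep − (α/β)·ΔT = 38.62 − (1.6 × 10⁻⁴/7.7 × 10⁻⁴)·(-4.0) = 39.4512 psu.
Increase required: 39.4512 − 36.73 = 2.7212 psu.

39.45 psu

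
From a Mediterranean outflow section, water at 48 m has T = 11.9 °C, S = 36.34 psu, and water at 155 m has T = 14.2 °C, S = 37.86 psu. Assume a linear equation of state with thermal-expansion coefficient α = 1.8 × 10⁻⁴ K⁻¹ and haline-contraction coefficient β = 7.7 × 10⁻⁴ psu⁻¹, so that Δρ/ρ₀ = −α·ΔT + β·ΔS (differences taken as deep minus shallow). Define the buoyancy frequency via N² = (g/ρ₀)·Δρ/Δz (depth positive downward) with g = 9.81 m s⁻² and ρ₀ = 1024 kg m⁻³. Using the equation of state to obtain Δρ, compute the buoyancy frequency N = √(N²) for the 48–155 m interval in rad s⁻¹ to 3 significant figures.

ΔT = +2.3 K, ΔS = +1.52 psu (deep − shallow).
Δρ/ρ₀ = −αΔT + βΔS = -4.14 × 10⁻⁴ + 1.1704 × 10⁻³ = 7.564 × 10⁻⁴, so Δρ ≈ 0.7746 kg m⁻³.
N² = (g/ρ₀)·Δρ/Δz = g·(Δρ/ρ₀)/Δz = 9.81 × 7.564 × 10⁻⁴ / 107 = 6.9348 × 10⁻⁵ s⁻².
N = √(6.9348 × 10⁻⁵) = 8.3275 × 10⁻³ rad s⁻¹ ≈ 8.33 × 10⁻³ rad s⁻¹.

8.33 × 10⁻³ rad s⁻¹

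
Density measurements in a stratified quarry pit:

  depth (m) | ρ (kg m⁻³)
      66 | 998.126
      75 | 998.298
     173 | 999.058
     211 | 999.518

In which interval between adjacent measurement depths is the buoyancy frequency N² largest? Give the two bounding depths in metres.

Compute the density gradient over each adjacent pair:
  66–75 m: Δρ/Δz = 0.172/9 = 0.019 kg m⁻⁴
  75–173 m: Δρ/Δz = 0.760/98 = 7.8 × 10⁻³ kg m⁻⁴
  173–211 m: Δρ/Δz = 0.460/38 = 0.012 kg m⁻⁴
The largest gradient is in the 66–75 m interval — the pycnocline.

66–75 m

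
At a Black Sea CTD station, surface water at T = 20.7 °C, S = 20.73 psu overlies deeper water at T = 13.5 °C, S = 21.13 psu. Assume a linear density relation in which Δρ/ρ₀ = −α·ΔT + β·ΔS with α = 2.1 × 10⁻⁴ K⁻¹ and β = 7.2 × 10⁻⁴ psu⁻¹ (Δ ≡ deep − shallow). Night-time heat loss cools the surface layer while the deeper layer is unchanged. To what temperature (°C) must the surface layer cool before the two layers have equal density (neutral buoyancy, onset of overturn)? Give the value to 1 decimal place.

12.1 °C

Neutral buoyancy requires Δρ = 0, i.e. −α(T_deep − T_surf′) + β(S_deep − S_surf) = 0.
T_surf′ = T_deep − (β/α)·ΔS = 13.5 − (7.2 × 10⁻⁴/2.1 × 10⁻⁴)·(+0.40) = 12.129 °C.
Cooling required: 20.7 − (12.129) = 8.571 °C.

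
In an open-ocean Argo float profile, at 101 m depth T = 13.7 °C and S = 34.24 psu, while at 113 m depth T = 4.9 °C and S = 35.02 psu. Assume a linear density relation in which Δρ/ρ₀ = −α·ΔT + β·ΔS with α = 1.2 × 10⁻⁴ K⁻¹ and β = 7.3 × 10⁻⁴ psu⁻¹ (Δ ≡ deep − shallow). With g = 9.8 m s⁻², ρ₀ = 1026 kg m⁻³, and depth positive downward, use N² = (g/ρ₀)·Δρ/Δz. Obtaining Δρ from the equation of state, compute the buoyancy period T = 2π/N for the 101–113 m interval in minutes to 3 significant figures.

2.87 min

ΔT = -8.8 K, ΔS = +0.78 psu (deep − shallow).
Δρ/ρ₀ = −αΔT + βΔS = 1.056 × 10⁻³ + 5.694 × 10⁻⁴ = 1.6254 × 10⁻³, so Δρ ≈ 1.668 kg m⁻³.
N² = (g/ρ₀)·Δρ/Δz = g·(Δρ/ρ₀)/Δz = 9.8 × 1.6254 × 10⁻³ / 12 = 1.3274 × 10⁻³ s⁻².
N = √(1.3274 × 10⁻³) = 0.036434 rad s⁻¹ → T = 2π/N = 172.45 s = 2.8742 min ≈ 2.87 min.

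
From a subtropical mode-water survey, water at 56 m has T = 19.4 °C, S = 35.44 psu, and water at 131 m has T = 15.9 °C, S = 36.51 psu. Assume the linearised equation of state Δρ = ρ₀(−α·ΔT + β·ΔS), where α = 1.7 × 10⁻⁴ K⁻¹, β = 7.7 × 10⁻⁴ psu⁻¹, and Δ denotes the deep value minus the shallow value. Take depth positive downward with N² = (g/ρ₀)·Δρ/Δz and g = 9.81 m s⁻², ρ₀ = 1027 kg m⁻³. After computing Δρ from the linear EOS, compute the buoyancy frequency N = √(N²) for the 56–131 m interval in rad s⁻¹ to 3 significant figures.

ΔT = -3.5 K, ΔS = +1.07 psu (deep − shallow).
Δρ/ρ₀ = −αΔT + βΔS = 5.95 × 10⁻⁴ + 8.239 × 10⁻⁴ = 1.4189 × 10⁻³, so Δρ ≈ 1.457 kg m⁻³.
N² = (g/ρ₀)·Δρ/Δz = g·(Δρ/ρ₀)/Δz = 9.81 × 1.4189 × 10⁻³ / 75 = 1.8559 × 10⁻⁴ s⁻².
N = √(1.8559 × 10⁻⁴) = 0.013623 rad s⁻¹ ≈ 0.0136 rad s⁻¹.

0.0136 rad s⁻¹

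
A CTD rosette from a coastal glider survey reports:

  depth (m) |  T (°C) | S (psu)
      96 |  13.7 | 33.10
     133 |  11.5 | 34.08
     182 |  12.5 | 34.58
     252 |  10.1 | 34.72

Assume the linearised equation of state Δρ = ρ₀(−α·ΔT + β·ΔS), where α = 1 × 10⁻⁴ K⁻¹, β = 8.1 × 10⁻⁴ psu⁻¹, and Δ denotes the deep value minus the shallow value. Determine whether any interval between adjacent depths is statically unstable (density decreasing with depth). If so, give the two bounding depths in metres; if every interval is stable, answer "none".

none

Evaluate Δρ/ρ₀ = −αΔT + βΔS across each adjacent pair:
  96–133 m: −αΔT+βΔS = −(1 × 10⁻⁴)(-2.2)+(8.1 × 10⁻⁴)(+0.98) = 1.0 × 10⁻³ → stable
  133–182 m: −αΔT+βΔS = −(1 × 10⁻⁴)(+1.0)+(8.1 × 10⁻⁴)(+0.50) = 3.0 × 10⁻⁴ → stable
  182–252 m: −αΔT+βΔS = −(1 × 10⁻⁴)(-2.4)+(8.1 × 10⁻⁴)(+0.14) = 3.5 × 10⁻⁴ → stable
Every interval has Δρ > 0: the column is stably stratified throughout.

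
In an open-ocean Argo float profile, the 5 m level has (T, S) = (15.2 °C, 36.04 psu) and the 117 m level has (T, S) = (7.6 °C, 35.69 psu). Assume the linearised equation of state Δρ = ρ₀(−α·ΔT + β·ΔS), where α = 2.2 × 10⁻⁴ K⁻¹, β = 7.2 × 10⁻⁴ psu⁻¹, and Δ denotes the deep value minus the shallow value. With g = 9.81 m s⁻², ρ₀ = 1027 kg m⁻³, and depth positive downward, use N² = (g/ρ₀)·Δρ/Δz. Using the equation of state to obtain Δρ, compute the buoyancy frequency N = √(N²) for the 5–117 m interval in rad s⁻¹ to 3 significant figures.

ΔT = -7.6 K, ΔS = -0.35 psu (deep − shallow).
Δρ/ρ₀ = −αΔT + βΔS = 1.672 × 10⁻³ − 2.52 × 10⁻⁴ = 1.42 × 10⁻³, so Δρ ≈ 1.458 kg m⁻³.
N² = (g/ρ₀)·Δρ/Δz = g·(Δρ/ρ₀)/Δz = 9.81 × 1.42 × 10⁻³ / 112 = 1.2438 × 10⁻⁴ s⁻².
N = √(1.2438 × 10⁻⁴) = 0.011153 rad s⁻¹ ≈ 0.0112 rad s⁻¹.

0.0112 rad s⁻¹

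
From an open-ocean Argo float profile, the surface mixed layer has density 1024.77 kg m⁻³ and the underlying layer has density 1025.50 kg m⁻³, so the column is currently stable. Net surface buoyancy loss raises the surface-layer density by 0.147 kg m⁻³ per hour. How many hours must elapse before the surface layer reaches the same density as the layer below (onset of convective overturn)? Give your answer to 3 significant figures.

Density deficit of the surface layer: 1025.50 − 1024.77 = 0.73 kg m⁻³.
Required change = 0.73 / 0.147 = 4.97 hours.

4.97 hours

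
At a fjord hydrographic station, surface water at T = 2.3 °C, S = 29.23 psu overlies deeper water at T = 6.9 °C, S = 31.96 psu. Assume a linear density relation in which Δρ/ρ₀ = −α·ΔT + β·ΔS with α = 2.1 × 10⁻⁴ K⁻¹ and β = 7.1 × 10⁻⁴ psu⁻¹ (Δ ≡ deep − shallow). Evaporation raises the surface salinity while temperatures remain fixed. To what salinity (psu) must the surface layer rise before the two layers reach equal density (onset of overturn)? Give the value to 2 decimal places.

Neutral buoyancy requires −α(T_deep − T_surf) + β(S_deep − S_surf′) = 0.
S_surf′ = S_deep − (α/β)·ΔT = 31.96 − (2.1 × 10⁻⁴/7.1 × 10⁻⁴)·(+4.6) = 30.5994 psu.
Increase required: 30.5994 − 29.23 = 1.3694 psu.

30.60 psu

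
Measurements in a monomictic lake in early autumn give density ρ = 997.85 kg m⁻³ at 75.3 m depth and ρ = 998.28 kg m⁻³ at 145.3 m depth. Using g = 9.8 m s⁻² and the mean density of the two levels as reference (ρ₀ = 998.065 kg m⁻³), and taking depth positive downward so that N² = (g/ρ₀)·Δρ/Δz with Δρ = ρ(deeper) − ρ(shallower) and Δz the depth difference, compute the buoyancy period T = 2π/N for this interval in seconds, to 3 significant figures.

809 s

Δρ = 998.28 − 997.85 = 0.43 kg m⁻³ over Δz = 145.3 − 75.3 = 70 m.
N² = (9.8/998.065) × (0.43/70) = 6.0317 × 10⁻⁵ s⁻².
N = √(6.0317 × 10⁻⁵) = 7.7664 × 10⁻³ rad s⁻¹, so T = 2π/N = 809.02 s ≈ 809 s.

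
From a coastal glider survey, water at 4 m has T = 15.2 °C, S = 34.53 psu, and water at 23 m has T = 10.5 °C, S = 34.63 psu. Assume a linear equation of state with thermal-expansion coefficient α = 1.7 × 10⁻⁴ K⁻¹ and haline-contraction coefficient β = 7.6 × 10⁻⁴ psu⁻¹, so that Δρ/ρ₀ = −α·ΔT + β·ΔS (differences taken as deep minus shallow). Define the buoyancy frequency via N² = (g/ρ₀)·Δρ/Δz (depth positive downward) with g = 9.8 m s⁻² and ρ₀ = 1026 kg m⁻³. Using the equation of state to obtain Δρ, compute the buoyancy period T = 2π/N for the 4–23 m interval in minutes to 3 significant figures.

4.93 min

ΔT = -4.7 K, ΔS = +0.10 psu (deep − shallow).
Δρ/ρ₀ = −αΔT + βΔS = 7.99 × 10⁻⁴ + 7.60 × 10⁻⁵ = 8.75 × 10⁻⁴, so Δρ ≈ 0.8978 kg m⁻³.
N² = (g/ρ₀)·Δρ/Δz = g·(Δρ/ρ₀)/Δz = 9.8 × 8.75 × 10⁻⁴ / 19 = 4.5132 × 10⁻⁴ s⁻².
N = √(4.5132 × 10⁻⁴) = 0.021244 rad s⁻¹ → T = 2π/N = 295.76 s = 4.9293 min ≈ 4.93 min.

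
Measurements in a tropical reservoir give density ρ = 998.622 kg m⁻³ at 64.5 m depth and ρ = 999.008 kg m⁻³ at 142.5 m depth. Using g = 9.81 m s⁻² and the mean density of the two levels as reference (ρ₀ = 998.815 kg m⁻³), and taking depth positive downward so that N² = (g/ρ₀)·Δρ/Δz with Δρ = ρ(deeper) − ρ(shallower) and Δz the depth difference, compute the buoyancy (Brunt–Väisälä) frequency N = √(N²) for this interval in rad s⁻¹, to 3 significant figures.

6.97 × 10⁻³ rad s⁻¹

Δρ = 999.008 − 998.622 = 0.386 kg m⁻³ over Δz = 142.5 − 64.5 = 78 m.
N² = (9.81/998.815) × (0.386/78) = 4.8605 × 10⁻⁵ s⁻².
N = √(4.8605 × 10⁻⁵) = 6.9717 × 10⁻³ rad s⁻¹ ≈ 6.97 × 10⁻³ rad s⁻¹.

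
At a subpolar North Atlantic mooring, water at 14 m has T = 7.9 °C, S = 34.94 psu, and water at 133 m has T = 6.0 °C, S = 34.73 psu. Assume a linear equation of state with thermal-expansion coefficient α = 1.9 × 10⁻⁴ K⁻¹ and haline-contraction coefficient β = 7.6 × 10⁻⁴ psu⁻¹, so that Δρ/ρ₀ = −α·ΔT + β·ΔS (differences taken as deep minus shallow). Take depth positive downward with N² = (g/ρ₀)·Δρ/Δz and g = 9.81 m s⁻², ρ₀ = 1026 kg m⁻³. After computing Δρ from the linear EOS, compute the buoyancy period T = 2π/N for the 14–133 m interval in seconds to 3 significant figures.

ΔT = -1.9 K, ΔS = -0.21 psu (deep − shallow).
Δρ/ρ₀ = −αΔT + βΔS = 3.61 × 10⁻⁴ − 1.596 × 10⁻⁴ = 2.014 × 10⁻⁴, so Δρ ≈ 0.2066 kg m⁻³.
N² = (g/ρ₀)·Δρ/Δz = g·(Δρ/ρ₀)/Δz = 9.81 × 2.014 × 10⁻⁴ / 119 = 1.6603 × 10⁻⁵ s⁻².
N = √(1.6603 × 10⁻⁵) = 4.0747 × 10⁻³ rad s⁻¹ → T = 2π/N = 1.5420 × 10³ s ≈ 1.54 × 10³ s.

1.54 × 10³ s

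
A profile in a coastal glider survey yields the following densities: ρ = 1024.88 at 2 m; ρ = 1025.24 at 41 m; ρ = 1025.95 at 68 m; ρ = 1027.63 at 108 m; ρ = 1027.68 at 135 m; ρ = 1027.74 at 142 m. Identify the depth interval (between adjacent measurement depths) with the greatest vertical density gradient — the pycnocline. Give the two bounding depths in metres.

Compute the density gradient over each adjacent pair:
  2–41 m: Δρ/Δz = 0.36/39 = 9.2 × 10⁻³ kg m⁻⁴
  41–68 m: Δρ/Δz = 0.71/27 = 0.026 kg m⁻⁴
  68–108 m: Δρ/Δz = 1.68/40 = 0.042 kg m⁻⁴
  108–135 m: Δρ/Δz = 0.05/27 = 1.9 × 10⁻³ kg m⁻⁴
  135–142 m: Δρ/Δz = 0.06/7 = 8.6 × 10⁻³ kg m⁻⁴
The largest gradient is in the 68–108 m interval — the pycnocline.

68–108 m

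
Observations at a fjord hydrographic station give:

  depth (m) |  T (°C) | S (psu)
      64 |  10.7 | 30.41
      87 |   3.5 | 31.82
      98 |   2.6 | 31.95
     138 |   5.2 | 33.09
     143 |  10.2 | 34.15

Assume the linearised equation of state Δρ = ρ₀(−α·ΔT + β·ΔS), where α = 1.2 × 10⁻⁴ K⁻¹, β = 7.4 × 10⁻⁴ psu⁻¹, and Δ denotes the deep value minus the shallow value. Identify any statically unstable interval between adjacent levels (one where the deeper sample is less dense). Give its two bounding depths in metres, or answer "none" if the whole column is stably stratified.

none

Evaluate Δρ/ρ₀ = −αΔT + βΔS across each adjacent pair:
  64–87 m: −αΔT+βΔS = −(1.2 × 10⁻⁴)(-7.2)+(7.4 × 10⁻⁴)(+1.41) = 1.9 × 10⁻³ → stable
  87–98 m: −αΔT+βΔS = −(1.2 × 10⁻⁴)(-0.9)+(7.4 × 10⁻⁴)(+0.13) = 2.0 × 10⁻⁴ → stable
  98–138 m: −αΔT+βΔS = −(1.2 × 10⁻⁴)(+2.6)+(7.4 × 10⁻⁴)(+1.14) = 5.3 × 10⁻⁴ → stable
  138–143 m: −αΔT+βΔS = −(1.2 × 10⁻⁴)(+5.0)+(7.4 × 10⁻⁴)(+1.06) = 1.8 × 10⁻⁴ → stable
Every interval has Δρ > 0: the column is stably stratified throughout.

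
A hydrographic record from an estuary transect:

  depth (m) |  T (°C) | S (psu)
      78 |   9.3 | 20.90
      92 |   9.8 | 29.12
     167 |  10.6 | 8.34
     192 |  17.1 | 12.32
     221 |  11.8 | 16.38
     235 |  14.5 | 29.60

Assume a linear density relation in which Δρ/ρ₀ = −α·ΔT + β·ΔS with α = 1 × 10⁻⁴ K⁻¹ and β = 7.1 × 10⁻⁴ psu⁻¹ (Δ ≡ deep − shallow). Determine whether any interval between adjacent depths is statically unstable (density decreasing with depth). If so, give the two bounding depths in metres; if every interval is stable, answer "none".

Evaluate Δρ/ρ₀ = −αΔT + βΔS across each adjacent pair:
  78–92 m: −αΔT+βΔS = −(1 × 10⁻⁴)(+0.5)+(7.1 × 10⁻⁴)(+8.22) = 5.8 × 10⁻³ → stable
  92–167 m: −αΔT+βΔS = −(1 × 10⁻⁴)(+0.8)+(7.1 × 10⁻⁴)(-20.78) = -0.015 → UNSTABLE
  167–192 m: −αΔT+βΔS = −(1 × 10⁻⁴)(+6.5)+(7.1 × 10⁻⁴)(+3.98) = 2.2 × 10⁻³ → stable
  192–221 m: −αΔT+βΔS = −(1 × 10⁻⁴)(-5.3)+(7.1 × 10⁻⁴)(+4.06) = 3.4 × 10⁻³ → stable
  221–235 m: −αΔT+βΔS = −(1 × 10⁻⁴)(+2.7)+(7.1 × 10⁻⁴)(+13.22) = 9.1 × 10⁻³ → stable
The 92–167 m interval has Δρ < 0: lighter water underlies denser water.

92–167 m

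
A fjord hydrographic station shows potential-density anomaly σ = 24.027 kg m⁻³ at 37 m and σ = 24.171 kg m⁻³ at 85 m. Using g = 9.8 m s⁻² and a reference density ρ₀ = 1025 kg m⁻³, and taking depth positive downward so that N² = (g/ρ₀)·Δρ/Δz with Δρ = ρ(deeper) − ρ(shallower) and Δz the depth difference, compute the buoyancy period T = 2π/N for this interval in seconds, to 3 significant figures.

Δρ = 1024.171 − 1024.027 = 0.144 kg m⁻³ over Δz = 85 − 37 = 48 m.
N² = (9.8/1025) × (0.144/48) = 2.8683 × 10⁻⁵ s⁻².
N = √(2.8683 × 10⁻⁵) = 5.3557 × 10⁻³ rad s⁻¹, so T = 2π/N = 1.1732 × 10³ s ≈ 1.17 × 10³ s.

1.17 × 10³ s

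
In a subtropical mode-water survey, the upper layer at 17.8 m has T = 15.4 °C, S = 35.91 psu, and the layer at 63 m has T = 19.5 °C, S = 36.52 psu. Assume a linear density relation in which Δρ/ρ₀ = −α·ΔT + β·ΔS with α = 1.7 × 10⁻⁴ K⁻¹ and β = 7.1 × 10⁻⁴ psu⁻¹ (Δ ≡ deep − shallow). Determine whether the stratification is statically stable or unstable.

ΔT = 19.5 − 15.4 = +4.1 K and ΔS = 36.52 − 35.91 = +0.61 psu (deep − shallow).
−αΔT = -6.97 × 10⁻⁴; βΔS = 4.331 × 10⁻⁴; sum Δρ/ρ₀ = -2.639 × 10⁻⁴.
Δρ/ρ₀ < 0, so Δρ < 0: deeper water is lighter → statically unstable; the column would overturn.

unstable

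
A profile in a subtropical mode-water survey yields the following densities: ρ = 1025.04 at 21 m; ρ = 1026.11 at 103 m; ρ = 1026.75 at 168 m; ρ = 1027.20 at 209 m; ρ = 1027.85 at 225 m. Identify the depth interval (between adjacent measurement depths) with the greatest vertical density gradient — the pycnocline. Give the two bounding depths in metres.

Compute the density gradient over each adjacent pair:
  21–103 m: Δρ/Δz = 1.07/82 = 0.013 kg m⁻⁴
  103–168 m: Δρ/Δz = 0.64/65 = 9.8 × 10⁻³ kg m⁻⁴
  168–209 m: Δρ/Δz = 0.45/41 = 0.011 kg m⁻⁴
  209–225 m: Δρ/Δz = 0.65/16 = 0.041 kg m⁻⁴
The largest gradient is in the 209–225 m interval — the pycnocline.

209–225 m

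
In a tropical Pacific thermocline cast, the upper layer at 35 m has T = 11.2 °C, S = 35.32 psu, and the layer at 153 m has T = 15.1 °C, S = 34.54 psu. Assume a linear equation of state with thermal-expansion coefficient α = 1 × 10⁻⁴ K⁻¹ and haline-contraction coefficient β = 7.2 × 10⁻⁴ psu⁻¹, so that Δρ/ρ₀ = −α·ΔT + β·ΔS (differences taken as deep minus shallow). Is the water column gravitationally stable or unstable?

ΔT = 15.1 − 11.2 = +3.9 K and ΔS = 34.54 − 35.32 = -0.78 psu (deep − shallow).
−αΔT = -3.90 × 10⁻⁴; βΔS = -5.616 × 10⁻⁴; sum Δρ/ρ₀ = -9.516 × 10⁻⁴.
Δρ/ρ₀ < 0, so Δρ < 0: deeper water is lighter → statically unstable; the column would overturn.

unstable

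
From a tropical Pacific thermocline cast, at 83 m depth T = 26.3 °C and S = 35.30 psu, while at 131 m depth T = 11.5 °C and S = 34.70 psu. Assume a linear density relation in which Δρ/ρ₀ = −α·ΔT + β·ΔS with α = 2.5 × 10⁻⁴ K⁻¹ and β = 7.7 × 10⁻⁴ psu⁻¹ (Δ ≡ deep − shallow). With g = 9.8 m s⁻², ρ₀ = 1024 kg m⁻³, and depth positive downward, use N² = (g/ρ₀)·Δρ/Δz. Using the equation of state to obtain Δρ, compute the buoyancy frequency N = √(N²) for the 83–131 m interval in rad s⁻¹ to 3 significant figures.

0.0257 rad s⁻¹

ΔT = -14.8 K, ΔS = -0.60 psu (deep − shallow).
Δρ/ρ₀ = −αΔT + βΔS = 3.70 × 10⁻³ − 4.62 × 10⁻⁴ = 3.238 × 10⁻³, so Δρ ≈ 3.316 kg m⁻³.
N² = (g/ρ₀)·Δρ/Δz = g·(Δρ/ρ₀)/Δz = 9.8 × 3.238 × 10⁻³ / 48 = 6.6109 × 10⁻⁴ s⁻².
N = √(6.6109 × 10⁻⁴) = 0.025712 rad s⁻¹ ≈ 0.0257 rad s⁻¹.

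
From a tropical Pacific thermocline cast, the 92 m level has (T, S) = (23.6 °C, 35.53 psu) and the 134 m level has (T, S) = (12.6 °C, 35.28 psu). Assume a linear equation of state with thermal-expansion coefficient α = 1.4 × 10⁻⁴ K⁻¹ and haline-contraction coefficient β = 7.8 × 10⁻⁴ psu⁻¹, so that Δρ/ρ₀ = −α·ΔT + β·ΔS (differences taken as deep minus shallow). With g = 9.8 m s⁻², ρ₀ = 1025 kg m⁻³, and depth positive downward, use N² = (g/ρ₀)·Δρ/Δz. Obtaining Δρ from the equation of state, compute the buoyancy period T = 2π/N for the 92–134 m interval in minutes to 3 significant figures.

5.91 min

ΔT = -11.0 K, ΔS = -0.25 psu (deep − shallow).
Δρ/ρ₀ = −αΔT + βΔS = 1.54 × 10⁻³ − 1.95 × 10⁻⁴ = 1.345 × 10⁻³, so Δρ ≈ 1.379 kg m⁻³.
N² = (g/ρ₀)·Δρ/Δz = g·(Δρ/ρ₀)/Δz = 9.8 × 1.345 × 10⁻³ / 42 = 3.1383 × 10⁻⁴ s⁻².
N = √(3.1383 × 10⁻⁴) = 0.017715 rad s⁻¹ → T = 2π/N = 354.68 s = 5.9113 min ≈ 5.91 min.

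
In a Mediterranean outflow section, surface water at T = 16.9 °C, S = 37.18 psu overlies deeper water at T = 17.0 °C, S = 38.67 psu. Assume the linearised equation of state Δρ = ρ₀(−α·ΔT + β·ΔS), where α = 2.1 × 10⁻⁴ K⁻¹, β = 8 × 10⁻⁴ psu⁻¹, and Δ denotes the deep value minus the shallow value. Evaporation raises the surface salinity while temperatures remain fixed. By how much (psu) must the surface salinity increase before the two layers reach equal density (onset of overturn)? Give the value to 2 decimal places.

Neutral buoyancy requires −α(T_deep − T_surf) + β(S_deep − S_surf′) = 0.
S_surf′ = S_deep − (α/β)·ΔT = 38.67 − (2.1 × 10⁻⁴/8 × 10⁻⁴)·(+0.1) = 38.6438 psu.
Increase required: 38.6438 − 37.18 = 1.4638 psu.

1.46 psu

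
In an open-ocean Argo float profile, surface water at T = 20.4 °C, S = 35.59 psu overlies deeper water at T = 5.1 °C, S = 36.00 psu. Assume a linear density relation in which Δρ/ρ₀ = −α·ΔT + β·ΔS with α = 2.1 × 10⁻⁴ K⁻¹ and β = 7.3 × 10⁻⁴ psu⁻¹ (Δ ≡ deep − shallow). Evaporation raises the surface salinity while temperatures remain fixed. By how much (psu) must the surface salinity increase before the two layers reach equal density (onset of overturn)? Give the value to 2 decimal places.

4.81 psu

Neutral buoyancy requires −α(T_deep − T_surf) + β(S_deep − S_surf′) = 0.
S_surf′ = S_deep − (α/β)·ΔT = 36.00 − (2.1 × 10⁻⁴/7.3 × 10⁻⁴)·(-15.3) = 40.4014 psu.
Increase required: 40.4014 − 35.59 = 4.8114 psu.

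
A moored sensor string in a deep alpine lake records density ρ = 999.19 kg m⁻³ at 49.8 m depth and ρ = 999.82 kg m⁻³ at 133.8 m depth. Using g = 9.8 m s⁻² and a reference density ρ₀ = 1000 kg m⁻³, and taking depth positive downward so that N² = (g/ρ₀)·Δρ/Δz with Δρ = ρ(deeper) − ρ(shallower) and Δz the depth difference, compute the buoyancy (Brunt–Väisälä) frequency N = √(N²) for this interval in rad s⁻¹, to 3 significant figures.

Δρ = 999.82 − 999.19 = 0.63 kg m⁻³ over Δz = 133.8 − 49.8 = 84 m.
N² = (9.8/1000) × (0.63/84) = 7.3500 × 10⁻⁵ s⁻².
N = √(7.3500 × 10⁻⁵) = 8.5732 × 10⁻³ rad s⁻¹ ≈ 8.57 × 10⁻³ rad s⁻¹.
Since Δρ > 0 the layer is stably stratified.

8.57 × 10⁻³ rad s⁻¹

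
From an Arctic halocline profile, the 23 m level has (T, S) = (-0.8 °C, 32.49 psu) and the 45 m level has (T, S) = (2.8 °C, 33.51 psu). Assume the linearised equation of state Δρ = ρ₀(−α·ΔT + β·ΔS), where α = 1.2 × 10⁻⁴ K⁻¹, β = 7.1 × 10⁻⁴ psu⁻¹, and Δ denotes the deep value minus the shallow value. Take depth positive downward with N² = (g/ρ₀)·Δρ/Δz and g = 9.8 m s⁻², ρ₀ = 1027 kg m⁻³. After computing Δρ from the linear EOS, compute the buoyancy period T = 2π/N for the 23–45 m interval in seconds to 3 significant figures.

551 s

ΔT = +3.6 K, ΔS = +1.02 psu (deep − shallow).
Δρ/ρ₀ = −αΔT + βΔS = -4.32 × 10⁻⁴ + 7.242 × 10⁻⁴ = 2.922 × 10⁻⁴, so Δρ ≈ 0.3001 kg m⁻³.
N² = (g/ρ₀)·Δρ/Δz = g·(Δρ/ρ₀)/Δz = 9.8 × 2.922 × 10⁻⁴ / 22 = 1.3016 × 10⁻⁴ s⁻².
N = √(1.3016 × 10⁻⁴) = 0.011409 rad s⁻¹ → T = 2π/N = 550.72 s ≈ 551 s.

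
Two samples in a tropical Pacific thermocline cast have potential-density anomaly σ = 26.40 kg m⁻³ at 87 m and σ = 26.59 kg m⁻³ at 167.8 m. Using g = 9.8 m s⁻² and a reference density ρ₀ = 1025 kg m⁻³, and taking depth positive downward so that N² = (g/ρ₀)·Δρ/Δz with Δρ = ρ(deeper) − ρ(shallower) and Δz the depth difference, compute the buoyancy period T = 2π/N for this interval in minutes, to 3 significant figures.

Δρ = 1026.59 − 1026.40 = 0.19 kg m⁻³ over Δz = 167.8 − 87 = 80.8 m.
N² = (9.8/1025) × (0.19/80.8) = 2.2482 × 10⁻⁵ s⁻².
N = √(2.2482 × 10⁻⁵) = 4.7415 × 10⁻³ rad s⁻¹, so T = 2π/N = 1.3251 × 10³ s = 22.085 min ≈ 22.1 min.
A positive N² confirms static stability across the interval.

22.1 min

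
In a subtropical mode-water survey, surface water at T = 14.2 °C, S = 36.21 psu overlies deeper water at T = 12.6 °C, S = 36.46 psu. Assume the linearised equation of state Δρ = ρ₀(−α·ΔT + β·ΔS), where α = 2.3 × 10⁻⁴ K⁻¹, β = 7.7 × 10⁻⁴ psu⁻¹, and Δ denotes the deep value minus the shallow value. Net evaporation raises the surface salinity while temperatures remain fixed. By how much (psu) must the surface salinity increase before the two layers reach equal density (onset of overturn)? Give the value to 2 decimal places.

Neutral buoyancy requires −α(T_deep − T_surf) + β(S_deep − S_surf′) = 0.
S_surf′ = S_deep − (α/β)·ΔT = 36.46 − (2.3 × 10⁻⁴/7.7 × 10⁻⁴)·(-1.6) = 36.9379 psu.
Increase required: 36.9379 − 36.21 = 0.7279 psu.

0.73 psu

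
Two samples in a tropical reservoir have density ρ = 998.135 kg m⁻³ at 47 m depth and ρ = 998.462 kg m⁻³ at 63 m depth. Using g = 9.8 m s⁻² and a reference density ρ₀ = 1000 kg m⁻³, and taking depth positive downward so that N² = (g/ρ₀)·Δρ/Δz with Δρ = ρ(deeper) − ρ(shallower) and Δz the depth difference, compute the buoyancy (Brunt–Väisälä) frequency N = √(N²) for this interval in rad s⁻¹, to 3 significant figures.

Δρ = 998.462 − 998.135 = 0.327 kg m⁻³ over Δz = 63 − 47 = 16 m.
N² = (9.8/1000) × (0.327/16) = 2.0029 × 10⁻⁴ s⁻².
N = √(2.0029 × 10⁻⁴) = 0.014152 rad s⁻¹ ≈ 0.0142 rad s⁻¹.

0.0142 rad s⁻¹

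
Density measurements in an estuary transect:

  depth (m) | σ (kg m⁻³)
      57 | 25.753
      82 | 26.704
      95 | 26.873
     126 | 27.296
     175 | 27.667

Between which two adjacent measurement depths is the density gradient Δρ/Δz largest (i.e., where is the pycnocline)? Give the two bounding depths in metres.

57–82 m

Compute the density gradient over each adjacent pair:
  57–82 m: Δρ/Δz = 0.951/25 = 0.038 kg m⁻⁴
  82–95 m: Δρ/Δz = 0.169/13 = 0.013 kg m⁻⁴
  95–126 m: Δρ/Δz = 0.423/31 = 0.014 kg m⁻⁴
  126–175 m: Δρ/Δz = 0.371/49 = 7.6 × 10⁻³ kg m⁻⁴
The largest gradient is in the 57–82 m interval — the pycnocline.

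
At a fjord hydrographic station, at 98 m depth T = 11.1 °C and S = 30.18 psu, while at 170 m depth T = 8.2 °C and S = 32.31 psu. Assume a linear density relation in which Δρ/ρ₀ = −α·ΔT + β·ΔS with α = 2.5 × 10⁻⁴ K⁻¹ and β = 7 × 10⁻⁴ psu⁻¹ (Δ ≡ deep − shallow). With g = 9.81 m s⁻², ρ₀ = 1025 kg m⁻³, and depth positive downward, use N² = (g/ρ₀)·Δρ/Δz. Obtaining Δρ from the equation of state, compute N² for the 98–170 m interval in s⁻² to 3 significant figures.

3.02 × 10⁻⁴ s⁻²

ΔT = -2.9 K, ΔS = +2.13 psu (deep − shallow).
Δρ/ρ₀ = −αΔT + βΔS = 7.25 × 10⁻⁴ + 1.491 × 10⁻³ = 2.216 × 10⁻³, so Δρ ≈ 2.271 kg m⁻³.
N² = (g/ρ₀)·Δρ/Δz = g·(Δρ/ρ₀)/Δz = 9.81 × 2.216 × 10⁻³ / 72 = 3.0193 × 10⁻⁴ s⁻² ≈ 3.02 × 10⁻⁴ s⁻².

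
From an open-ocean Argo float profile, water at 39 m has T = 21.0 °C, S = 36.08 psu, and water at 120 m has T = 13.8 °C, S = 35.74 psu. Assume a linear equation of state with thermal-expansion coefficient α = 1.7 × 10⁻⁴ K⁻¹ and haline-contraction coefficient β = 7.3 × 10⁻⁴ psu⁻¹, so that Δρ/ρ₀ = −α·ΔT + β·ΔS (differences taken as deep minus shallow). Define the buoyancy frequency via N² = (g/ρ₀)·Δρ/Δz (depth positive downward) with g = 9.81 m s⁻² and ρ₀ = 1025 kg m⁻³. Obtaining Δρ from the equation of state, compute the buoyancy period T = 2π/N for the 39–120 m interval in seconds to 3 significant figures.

ΔT = -7.2 K, ΔS = -0.34 psu (deep − shallow).
Δρ/ρ₀ = −αΔT + βΔS = 1.224 × 10⁻³ − 2.482 × 10⁻⁴ = 9.758 × 10⁻⁴, so Δρ ≈ 1.000 kg m⁻³.
N² = (g/ρ₀)·Δρ/Δz = g·(Δρ/ρ₀)/Δz = 9.81 × 9.758 × 10⁻⁴ / 81 = 1.1818 × 10⁻⁴ s⁻².
N = √(1.1818 × 10⁻⁴) = 0.010871 rad s⁻¹ → T = 2π/N = 577.98 s ≈ 578 s.

578 s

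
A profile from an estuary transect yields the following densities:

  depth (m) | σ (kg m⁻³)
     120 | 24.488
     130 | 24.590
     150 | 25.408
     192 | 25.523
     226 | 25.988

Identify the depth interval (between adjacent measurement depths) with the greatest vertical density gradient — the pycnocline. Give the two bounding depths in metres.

Compute the density gradient over each adjacent pair:
  120–130 m: Δρ/Δz = 0.102/10 = 0.010 kg m⁻⁴
  130–150 m: Δρ/Δz = 0.818/20 = 0.041 kg m⁻⁴
  150–192 m: Δρ/Δz = 0.115/42 = 2.7 × 10⁻³ kg m⁻⁴
  192–226 m: Δρ/Δz = 0.465/34 = 0.014 kg m⁻⁴
The largest gradient is in the 130–150 m interval — the pycnocline.

130–150 m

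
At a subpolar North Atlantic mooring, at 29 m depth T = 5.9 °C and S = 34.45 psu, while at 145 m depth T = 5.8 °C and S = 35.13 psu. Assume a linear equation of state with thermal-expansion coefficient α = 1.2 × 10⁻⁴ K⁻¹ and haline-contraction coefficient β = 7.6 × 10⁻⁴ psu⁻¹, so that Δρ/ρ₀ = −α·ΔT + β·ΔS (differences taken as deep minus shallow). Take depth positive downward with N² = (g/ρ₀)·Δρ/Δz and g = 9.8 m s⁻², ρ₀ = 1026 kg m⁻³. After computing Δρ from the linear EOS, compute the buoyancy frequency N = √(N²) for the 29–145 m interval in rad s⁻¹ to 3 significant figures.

6.68 × 10⁻³ rad s⁻¹

ΔT = -0.1 K, ΔS = +0.68 psu (deep − shallow).
Δρ/ρ₀ = −αΔT + βΔS = 1.20 × 10⁻⁵ + 5.168 × 10⁻⁴ = 5.288 × 10⁻⁴, so Δρ ≈ 0.5425 kg m⁻³.
N² = (g/ρ₀)·Δρ/Δz = g·(Δρ/ρ₀)/Δz = 9.8 × 5.288 × 10⁻⁴ / 116 = 4.4674 × 10⁻⁵ s⁻².
N = √(4.4674 × 10⁻⁵) = 6.6839 × 10⁻³ rad s⁻¹ ≈ 6.68 × 10⁻³ rad s⁻¹.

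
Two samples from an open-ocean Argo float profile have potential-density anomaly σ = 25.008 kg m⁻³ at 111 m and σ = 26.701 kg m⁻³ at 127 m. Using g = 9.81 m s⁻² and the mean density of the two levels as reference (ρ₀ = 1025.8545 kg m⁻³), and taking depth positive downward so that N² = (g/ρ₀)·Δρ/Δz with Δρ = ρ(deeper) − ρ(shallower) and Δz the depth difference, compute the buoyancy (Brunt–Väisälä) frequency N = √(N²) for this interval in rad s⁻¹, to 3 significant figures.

Δρ = 1026.701 − 1025.008 = 1.693 kg m⁻³ over Δz = 127 − 111 = 16 m.
N² = (9.81/1025.8545) × (1.693/16) = 1.0119 × 10⁻³ s⁻².
N = √(1.0119 × 10⁻³) = 0.031810 rad s⁻¹ ≈ 0.0318 rad s⁻¹.

0.0318 rad s⁻¹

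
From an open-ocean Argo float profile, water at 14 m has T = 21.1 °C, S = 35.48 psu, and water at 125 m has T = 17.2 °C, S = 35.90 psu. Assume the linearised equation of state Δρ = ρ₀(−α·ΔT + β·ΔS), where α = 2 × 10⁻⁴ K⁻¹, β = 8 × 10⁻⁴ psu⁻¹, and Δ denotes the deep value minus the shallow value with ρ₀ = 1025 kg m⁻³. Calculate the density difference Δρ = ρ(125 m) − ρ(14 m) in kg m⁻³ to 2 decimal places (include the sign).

ΔT = -3.9 K, ΔS = +0.42 psu (deep − shallow).
Δρ/ρ₀ = −(2 × 10⁻⁴)(-3.9) + (8 × 10⁻⁴)(+0.42) = 1.116 × 10⁻³.
Δρ = 1025 × (1.116 × 10⁻³) = +1.14 kg m⁻³.
Positive Δρ: denser below, stable.

+1.14 kg m⁻³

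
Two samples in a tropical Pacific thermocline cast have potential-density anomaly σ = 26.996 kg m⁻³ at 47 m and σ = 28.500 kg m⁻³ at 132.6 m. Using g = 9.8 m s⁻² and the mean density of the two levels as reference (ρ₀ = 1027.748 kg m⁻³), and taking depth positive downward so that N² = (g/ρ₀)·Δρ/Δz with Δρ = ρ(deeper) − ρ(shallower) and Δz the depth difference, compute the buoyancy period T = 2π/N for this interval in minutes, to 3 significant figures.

Δρ = 1028.500 − 1026.996 = 1.504 kg m⁻³ over Δz = 132.6 − 47 = 85.6 m.
N² = (9.8/1027.748) × (1.504/85.6) = 1.6754 × 10⁻⁴ s⁻².
N = √(1.6754 × 10⁻⁴) = 0.012944 rad s⁻¹, so T = 2π/N = 485.41 s = 8.0902 min ≈ 8.09 min.

8.09 min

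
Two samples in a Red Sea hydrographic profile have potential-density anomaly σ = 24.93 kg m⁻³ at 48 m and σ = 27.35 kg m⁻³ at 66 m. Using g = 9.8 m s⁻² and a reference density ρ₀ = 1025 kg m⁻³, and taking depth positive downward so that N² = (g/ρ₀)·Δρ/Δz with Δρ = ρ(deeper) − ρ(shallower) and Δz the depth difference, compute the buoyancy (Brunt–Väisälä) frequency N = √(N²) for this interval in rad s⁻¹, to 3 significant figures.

0.0359 rad s⁻¹

Δρ = 1027.35 − 1024.93 = 2.42 kg m⁻³ over Δz = 66 − 48 = 18 m.
N² = (9.8/1025) × (2.42/18) = 1.2854 × 10⁻³ s⁻².
N = √(1.2854 × 10⁻³) = 0.035852 rad s⁻¹ ≈ 0.0359 rad s⁻¹.
Since Δρ > 0 the layer is stably stratified.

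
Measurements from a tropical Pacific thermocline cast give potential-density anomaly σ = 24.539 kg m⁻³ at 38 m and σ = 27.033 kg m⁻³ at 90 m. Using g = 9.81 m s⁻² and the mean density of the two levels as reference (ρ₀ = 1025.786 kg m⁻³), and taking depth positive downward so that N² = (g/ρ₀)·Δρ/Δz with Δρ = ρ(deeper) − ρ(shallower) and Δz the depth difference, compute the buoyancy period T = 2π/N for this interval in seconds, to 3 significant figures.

Δρ = 1027.033 − 1024.539 = 2.494 kg m⁻³ over Δz = 90 − 38 = 52 m.
N² = (9.81/1025.786) × (2.494/52) = 4.5868 × 10⁻⁴ s⁻².
N = √(4.5868 × 10⁻⁴) = 0.021417 rad s⁻¹, so T = 2π/N = 293.37 s ≈ 293 s.

293 s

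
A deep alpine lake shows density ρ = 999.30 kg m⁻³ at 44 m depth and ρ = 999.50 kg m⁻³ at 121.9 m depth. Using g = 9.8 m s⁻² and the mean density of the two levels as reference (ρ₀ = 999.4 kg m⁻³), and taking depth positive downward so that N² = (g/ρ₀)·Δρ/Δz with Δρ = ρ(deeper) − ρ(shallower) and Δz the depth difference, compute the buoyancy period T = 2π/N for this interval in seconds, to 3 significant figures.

Δρ = 999.50 − 999.30 = 0.20 kg m⁻³ over Δz = 121.9 − 44 = 77.9 m.
N² = (9.8/999.4) × (0.20/77.9) = 2.5176 × 10⁻⁵ s⁻².
N = √(2.5176 × 10⁻⁵) = 5.0176 × 10⁻³ rad s⁻¹, so T = 2π/N = 1.2522 × 10³ s ≈ 1.25 × 10³ s.
Since Δρ > 0 the layer is stably stratified.

1.25 × 10³ s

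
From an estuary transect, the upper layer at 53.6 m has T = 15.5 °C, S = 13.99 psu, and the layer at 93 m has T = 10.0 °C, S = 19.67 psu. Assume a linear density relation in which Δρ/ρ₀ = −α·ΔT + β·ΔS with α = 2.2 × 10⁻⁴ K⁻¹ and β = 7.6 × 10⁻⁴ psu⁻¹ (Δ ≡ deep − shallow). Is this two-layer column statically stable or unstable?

ΔT = 10.0 − 15.5 = -5.5 K and ΔS = 19.67 − 13.99 = +5.68 psu (deep − shallow).
−αΔT = 1.21 × 10⁻³; βΔS = 4.3168 × 10⁻³; sum Δρ/ρ₀ = 5.5268 × 10⁻³.
Δρ/ρ₀ > 0, so Δρ > 0: deeper water is denser → statically stable.

stable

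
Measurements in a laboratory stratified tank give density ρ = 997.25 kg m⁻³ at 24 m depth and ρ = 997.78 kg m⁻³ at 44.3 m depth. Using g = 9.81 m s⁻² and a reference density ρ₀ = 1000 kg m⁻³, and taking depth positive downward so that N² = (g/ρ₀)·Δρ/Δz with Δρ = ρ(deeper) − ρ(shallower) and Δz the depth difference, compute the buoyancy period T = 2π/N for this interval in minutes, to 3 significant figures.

Δρ = 997.78 − 997.25 = 0.53 kg m⁻³ over Δz = 44.3 − 24 = 20.3 m.
N² = (9.81/1000) × (0.53/20.3) = 2.5612 × 10⁻⁴ s⁻².
N = √(2.5612 × 10⁻⁴) = 0.016004 rad s⁻¹, so T = 2π/N = 392.60 s = 6.5433 min ≈ 6.54 min.
Since Δρ > 0 the layer is stably stratified.

6.54 min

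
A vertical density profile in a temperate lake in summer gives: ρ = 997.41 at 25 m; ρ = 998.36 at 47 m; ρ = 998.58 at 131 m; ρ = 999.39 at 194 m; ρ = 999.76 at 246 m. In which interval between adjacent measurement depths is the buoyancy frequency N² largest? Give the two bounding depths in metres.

Compute the density gradient over each adjacent pair:
  25–47 m: Δρ/Δz = 0.95/22 = 0.043 kg m⁻⁴
  47–131 m: Δρ/Δz = 0.22/84 = 2.6 × 10⁻³ kg m⁻⁴
  131–194 m: Δρ/Δz = 0.81/63 = 0.013 kg m⁻⁴
  194–246 m: Δρ/Δz = 0.37/52 = 7.1 × 10⁻³ kg m⁻⁴
The largest gradient is in the 25–47 m interval — the pycnocline.

25–47 m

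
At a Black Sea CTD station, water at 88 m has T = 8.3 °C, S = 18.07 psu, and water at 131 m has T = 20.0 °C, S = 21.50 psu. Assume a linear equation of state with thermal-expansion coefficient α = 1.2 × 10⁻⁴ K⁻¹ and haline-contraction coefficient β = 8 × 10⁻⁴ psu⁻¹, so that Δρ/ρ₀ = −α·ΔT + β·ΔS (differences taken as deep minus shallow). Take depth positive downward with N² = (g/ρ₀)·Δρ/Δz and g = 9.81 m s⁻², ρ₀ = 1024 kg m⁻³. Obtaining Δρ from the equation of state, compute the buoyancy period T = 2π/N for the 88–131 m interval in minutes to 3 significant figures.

5.99 min

ΔT = +11.7 K, ΔS = +3.43 psu (deep − shallow).
Δρ/ρ₀ = −αΔT + βΔS = -1.404 × 10⁻³ + 2.744 × 10⁻³ = 1.34 × 10⁻³, so Δρ ≈ 1.372 kg m⁻³.
N² = (g/ρ₀)·Δρ/Δz = g·(Δρ/ρ₀)/Δz = 9.81 × 1.34 × 10⁻³ / 43 = 3.0571 × 10⁻⁴ s⁻².
N = √(3.0571 × 10⁻⁴) = 0.017485 rad s⁻¹ → T = 2π/N = 359.35 s = 5.9892 min ≈ 5.99 min.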